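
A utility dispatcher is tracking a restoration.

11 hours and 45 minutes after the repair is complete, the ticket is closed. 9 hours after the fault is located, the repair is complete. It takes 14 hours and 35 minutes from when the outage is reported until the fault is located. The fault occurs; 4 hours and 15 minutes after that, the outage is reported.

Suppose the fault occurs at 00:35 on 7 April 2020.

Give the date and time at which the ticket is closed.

16:10 on 8 April 2020

The fault occurs: 00:35 Apr 7, 2020.
The outage is reported: 00:35 Apr 7, 2020 + 4h15m = 04:50 Apr 7, 2020.
The fault is located: 04:50 Apr 7, 2020 + 14h35m = 19:25 Apr 7, 2020.
The repair is complete: 19:25 Apr 7, 2020 + 9h = 04:25 Apr 8, 2020.
The ticket is closed: 04:25 Apr 8, 2020 + 11h45m = 16:10 Apr 8, 2020.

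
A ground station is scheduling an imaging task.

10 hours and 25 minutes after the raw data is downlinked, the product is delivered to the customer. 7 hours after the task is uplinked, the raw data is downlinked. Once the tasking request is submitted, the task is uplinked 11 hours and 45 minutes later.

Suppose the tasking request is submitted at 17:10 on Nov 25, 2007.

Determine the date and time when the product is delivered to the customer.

22:20 on Nov 26, 2007

The tasking request is submitted: 17:10 Nov 25, 2007.
The task is uplinked: 17:10 Nov 25, 2007 + 11h45m = 04:55 Nov 26, 2007.
The raw data is downlinked: 04:55 Nov 26, 2007 + 7h = 11:55 Nov 26, 2007.
The product is delivered to the customer: 11:55 Nov 26, 2007 + 10h25m = 22:20 Nov 26, 2007.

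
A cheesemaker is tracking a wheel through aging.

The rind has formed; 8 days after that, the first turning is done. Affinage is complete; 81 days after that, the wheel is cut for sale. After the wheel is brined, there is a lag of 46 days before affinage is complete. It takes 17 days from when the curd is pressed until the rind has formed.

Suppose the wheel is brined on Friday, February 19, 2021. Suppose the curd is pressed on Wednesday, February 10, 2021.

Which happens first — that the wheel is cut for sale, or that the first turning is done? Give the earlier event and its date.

The first turning is done — Sunday, March 7, 2021

The wheel is brined: Feb 19, 2021.
Affinage is complete: Feb 19, 2021 + 46 days = Apr 6, 2021.
The wheel is cut for sale: Apr 6, 2021 + 81 days = Jun 26, 2021.
The curd is pressed: Feb 10, 2021.
The rind has formed: Feb 10, 2021 + 17 days = Feb 27, 2021.
The first turning is done: Feb 27, 2021 + 8 days = Mar 7, 2021.
Comparing: the wheel is cut for sale on Jun 26, 2021 vs the first turning is done on Mar 7, 2021. Earlier: the first turning is done.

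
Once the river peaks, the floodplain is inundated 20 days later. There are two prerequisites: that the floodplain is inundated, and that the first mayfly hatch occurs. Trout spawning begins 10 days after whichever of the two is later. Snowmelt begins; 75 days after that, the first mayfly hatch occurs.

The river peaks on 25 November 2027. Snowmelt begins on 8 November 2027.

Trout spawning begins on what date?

The river peaks: Nov 25, 2027.
The floodplain is inundated: Nov 25, 2027 + 20 days = Dec 15, 2027.
Snowmelt begins: Nov 8, 2027.
The first mayfly hatch occurs: Nov 8, 2027 + 75 days = Jan 22, 2028.
Both prerequisites met — the floodplain is inundated (Dec 15, 2027), the first mayfly hatch occurs (Jan 22, 2028); the later is Jan 22, 2028.
Trout spawning begins: Jan 22, 2028 + 10 days = Feb 1, 2028.

1 February 2028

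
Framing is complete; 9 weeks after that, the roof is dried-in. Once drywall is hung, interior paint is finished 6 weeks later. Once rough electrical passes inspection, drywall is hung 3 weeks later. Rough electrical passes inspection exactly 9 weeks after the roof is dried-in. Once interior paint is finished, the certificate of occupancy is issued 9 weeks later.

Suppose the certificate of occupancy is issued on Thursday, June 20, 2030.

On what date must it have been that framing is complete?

The certificate of occupancy is issued: Jun 20, 2030.
Interior paint is finished: Jun 20, 2030 − 9 weeks = Apr 18, 2030.
Drywall is hung: Apr 18, 2030 − 6 weeks = Mar 7, 2030.
Rough electrical passes inspection: Mar 7, 2030 − 3 weeks = Feb 14, 2030.
The roof is dried-in: Feb 14, 2030 − 9 weeks = Dec 13, 2029.
Framing is complete: Dec 13, 2029 − 9 weeks = Oct 11, 2029.

Thursday, October 11, 2029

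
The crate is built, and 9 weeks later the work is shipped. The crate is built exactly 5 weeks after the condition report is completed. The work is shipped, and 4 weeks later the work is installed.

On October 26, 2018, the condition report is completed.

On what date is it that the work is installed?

March 1, 2019

The condition report is completed: Oct 26, 2018.
The crate is built: Oct 26, 2018 + 5 weeks = Nov 30, 2018.
The work is shipped: Nov 30, 2018 + 9 weeks = Feb 1, 2019.
The work is installed: Feb 1, 2019 + 4 weeks = Mar 1, 2019.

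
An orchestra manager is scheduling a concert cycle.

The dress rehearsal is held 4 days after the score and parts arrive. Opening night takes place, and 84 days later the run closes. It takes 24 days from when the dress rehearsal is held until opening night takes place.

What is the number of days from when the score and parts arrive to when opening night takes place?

28 days

Causal path: the score and parts arrive → the dress rehearsal is held → opening night takes place.
Total delay along the path: 4 + 24 = 28 days.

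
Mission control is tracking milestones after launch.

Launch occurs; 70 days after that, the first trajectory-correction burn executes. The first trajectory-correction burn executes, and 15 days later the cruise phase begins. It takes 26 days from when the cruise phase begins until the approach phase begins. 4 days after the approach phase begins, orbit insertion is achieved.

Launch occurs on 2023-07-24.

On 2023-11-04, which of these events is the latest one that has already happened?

The cruise phase begins

Launch occurs: Jul 24, 2023.
The first trajectory-correction burn executes: Jul 24, 2023 + 70 days = Oct 2, 2023.
The cruise phase begins: Oct 2, 2023 + 15 days = Oct 17, 2023.
The approach phase begins: Oct 17, 2023 + 26 days = Nov 12, 2023.
Orbit insertion is achieved: Nov 12, 2023 + 4 days = Nov 16, 2023.
Nov 4, 2023 falls between when the cruise phase begins (Oct 17, 2023) and when the approach phase begins (Nov 12, 2023).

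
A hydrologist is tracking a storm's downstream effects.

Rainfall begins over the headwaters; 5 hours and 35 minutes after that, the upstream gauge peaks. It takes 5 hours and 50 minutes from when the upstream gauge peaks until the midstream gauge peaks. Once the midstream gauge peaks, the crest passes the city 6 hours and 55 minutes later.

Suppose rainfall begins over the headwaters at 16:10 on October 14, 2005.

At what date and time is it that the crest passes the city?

Rainfall begins over the headwaters: 16:10 Oct 14, 2005.
The upstream gauge peaks: 16:10 Oct 14, 2005 + 5h35m = 21:45 Oct 14, 2005.
The midstream gauge peaks: 21:45 Oct 14, 2005 + 5h50m = 03:35 Oct 15, 2005.
The crest passes the city: 03:35 Oct 15, 2005 + 6h55m = 10:30 Oct 15, 2005.

10:30 on October 15, 2005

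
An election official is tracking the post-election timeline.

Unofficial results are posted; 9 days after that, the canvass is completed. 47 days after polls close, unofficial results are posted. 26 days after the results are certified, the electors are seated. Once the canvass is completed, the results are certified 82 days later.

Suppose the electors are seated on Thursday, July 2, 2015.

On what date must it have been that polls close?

Monday, January 19, 2015

The electors are seated: Jul 2, 2015.
The results are certified: Jul 2, 2015 − 26 days = Jun 6, 2015.
The canvass is completed: Jun 6, 2015 − 82 days = Mar 16, 2015.
Unofficial results are posted: Mar 16, 2015 − 9 days = Mar 7, 2015.
Polls close: Mar 7, 2015 − 47 days = Jan 19, 2015.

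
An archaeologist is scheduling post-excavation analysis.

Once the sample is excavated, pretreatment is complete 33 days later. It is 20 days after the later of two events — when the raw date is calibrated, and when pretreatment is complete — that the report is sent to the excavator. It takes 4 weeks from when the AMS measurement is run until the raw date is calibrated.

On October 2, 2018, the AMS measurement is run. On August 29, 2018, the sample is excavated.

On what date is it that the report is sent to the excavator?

The AMS measurement is run: Oct 2, 2018.
The raw date is calibrated: Oct 2, 2018 + 4 weeks = Oct 30, 2018.
The sample is excavated: Aug 29, 2018.
Pretreatment is complete: Aug 29, 2018 + 33 days = Oct 1, 2018.
Both prerequisites met — the raw date is calibrated (Oct 30, 2018), pretreatment is complete (Oct 1, 2018); the later is Oct 30, 2018.
The report is sent to the excavator: Oct 30, 2018 + 20 days = Nov 19, 2018.

November 19, 2018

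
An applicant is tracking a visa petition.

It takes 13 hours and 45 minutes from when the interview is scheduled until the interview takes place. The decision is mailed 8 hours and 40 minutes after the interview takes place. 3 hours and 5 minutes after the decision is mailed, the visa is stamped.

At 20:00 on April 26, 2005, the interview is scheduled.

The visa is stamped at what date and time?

The interview is scheduled: 20:00 Apr 26, 2005.
The interview takes place: 20:00 Apr 26, 2005 + 13h45m = 09:45 Apr 27, 2005.
The decision is mailed: 09:45 Apr 27, 2005 + 8h40m = 18:25 Apr 27, 2005.
The visa is stamped: 18:25 Apr 27, 2005 + 3h05m = 21:30 Apr 27, 2005.

21:30 on April 27, 2005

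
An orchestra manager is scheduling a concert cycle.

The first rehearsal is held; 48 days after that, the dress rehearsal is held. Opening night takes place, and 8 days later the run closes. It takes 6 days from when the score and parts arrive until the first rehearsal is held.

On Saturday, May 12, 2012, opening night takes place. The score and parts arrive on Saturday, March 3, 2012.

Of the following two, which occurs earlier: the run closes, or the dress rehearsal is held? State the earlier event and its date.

Opening night takes place: May 12, 2012.
The run closes: May 12, 2012 + 8 days = May 20, 2012.
The score and parts arrive: Mar 3, 2012.
The first rehearsal is held: Mar 3, 2012 + 6 days = Mar 9, 2012.
The dress rehearsal is held: Mar 9, 2012 + 48 days = Apr 26, 2012.
Comparing: the run closes on May 20, 2012 vs the dress rehearsal is held on Apr 26, 2012. Earlier: the dress rehearsal is held.

The dress rehearsal is held — Thursday, April 26, 2012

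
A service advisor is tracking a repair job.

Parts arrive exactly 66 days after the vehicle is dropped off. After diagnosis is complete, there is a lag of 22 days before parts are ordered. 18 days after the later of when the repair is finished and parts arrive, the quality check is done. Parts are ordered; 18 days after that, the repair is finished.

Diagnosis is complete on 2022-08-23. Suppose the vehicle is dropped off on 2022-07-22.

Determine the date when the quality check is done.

Diagnosis is complete: Aug 23, 2022.
Parts are ordered: Aug 23, 2022 + 22 days = Sep 14, 2022.
The repair is finished: Sep 14, 2022 + 18 days = Oct 2, 2022.
The vehicle is dropped off: Jul 22, 2022.
Parts arrive: Jul 22, 2022 + 66 days = Sep 26, 2022.
Both prerequisites met — the repair is finished (Oct 2, 2022), parts arrive (Sep 26, 2022); the later is Oct 2, 2022.
The quality check is done: Oct 2, 2022 + 18 days = Oct 20, 2022.

2022-10-20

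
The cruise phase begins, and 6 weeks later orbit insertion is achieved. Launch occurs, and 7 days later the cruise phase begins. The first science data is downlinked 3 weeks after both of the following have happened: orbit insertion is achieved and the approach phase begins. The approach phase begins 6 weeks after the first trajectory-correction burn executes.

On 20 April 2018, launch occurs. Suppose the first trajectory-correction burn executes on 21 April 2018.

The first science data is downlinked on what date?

Launch occurs: Apr 20, 2018.
The cruise phase begins: Apr 20, 2018 + 7 days = Apr 27, 2018.
Orbit insertion is achieved: Apr 27, 2018 + 6 weeks = Jun 8, 2018.
The first trajectory-correction burn executes: Apr 21, 2018.
The approach phase begins: Apr 21, 2018 + 6 weeks = Jun 2, 2018.
Both prerequisites met — orbit insertion is achieved (Jun 8, 2018), the approach phase begins (Jun 2, 2018); the later is Jun 8, 2018.
The first science data is downlinked: Jun 8, 2018 + 3 weeks = Jun 29, 2018.

29 June 2018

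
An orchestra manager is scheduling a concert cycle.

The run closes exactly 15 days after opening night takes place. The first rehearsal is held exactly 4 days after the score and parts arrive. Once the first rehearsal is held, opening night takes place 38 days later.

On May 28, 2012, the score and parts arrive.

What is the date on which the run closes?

The score and parts arrive: May 28, 2012.
The first rehearsal is held: May 28, 2012 + 4 days = Jun 1, 2012.
Opening night takes place: Jun 1, 2012 + 38 days = Jul 9, 2012.
The run closes: Jul 9, 2012 + 15 days = Jul 24, 2012.

Jul 24, 2012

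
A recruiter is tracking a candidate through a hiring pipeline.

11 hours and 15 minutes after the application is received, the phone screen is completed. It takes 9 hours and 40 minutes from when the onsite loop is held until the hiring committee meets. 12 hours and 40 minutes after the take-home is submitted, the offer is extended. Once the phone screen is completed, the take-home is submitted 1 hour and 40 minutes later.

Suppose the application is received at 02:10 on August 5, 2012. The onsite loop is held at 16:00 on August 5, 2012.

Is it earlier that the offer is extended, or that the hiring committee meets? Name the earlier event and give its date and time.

The application is received: 02:10 Aug 5, 2012.
The phone screen is completed: 02:10 Aug 5, 2012 + 11h15m = 13:25 Aug 5, 2012.
The take-home is submitted: 13:25 Aug 5, 2012 + 1h40m = 15:05 Aug 5, 2012.
The offer is extended: 15:05 Aug 5, 2012 + 12h40m = 03:45 Aug 6, 2012.
The onsite loop is held: 16:00 Aug 5, 2012.
The hiring committee meets: 16:00 Aug 5, 2012 + 9h40m = 01:40 Aug 6, 2012.
Comparing: the offer is extended at 03:45 Aug 6, 2012 vs the hiring committee meets at 01:40 Aug 6, 2012. Earlier: the hiring committee meets.

The hiring committee meets — 01:40 on August 6, 2012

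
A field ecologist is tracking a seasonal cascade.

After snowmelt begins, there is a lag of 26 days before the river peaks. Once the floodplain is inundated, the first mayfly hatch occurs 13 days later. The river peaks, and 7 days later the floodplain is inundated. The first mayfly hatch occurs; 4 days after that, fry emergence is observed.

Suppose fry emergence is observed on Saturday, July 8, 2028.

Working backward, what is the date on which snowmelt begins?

Friday, May 19, 2028

Fry emergence is observed: Jul 8, 2028.
The first mayfly hatch occurs: Jul 8, 2028 − 4 days = Jul 4, 2028.
The floodplain is inundated: Jul 4, 2028 − 13 days = Jun 21, 2028.
The river peaks: Jun 21, 2028 − 7 days = Jun 14, 2028.
Snowmelt begins: Jun 14, 2028 − 26 days = May 19, 2028.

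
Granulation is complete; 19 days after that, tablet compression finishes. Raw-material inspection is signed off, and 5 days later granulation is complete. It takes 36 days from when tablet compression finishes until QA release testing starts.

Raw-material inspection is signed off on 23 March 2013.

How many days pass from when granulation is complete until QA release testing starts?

Causal path: granulation is complete → tablet compression finishes → QA release testing starts.
Total delay along the path: 19 + 36 = 55 days.

55 days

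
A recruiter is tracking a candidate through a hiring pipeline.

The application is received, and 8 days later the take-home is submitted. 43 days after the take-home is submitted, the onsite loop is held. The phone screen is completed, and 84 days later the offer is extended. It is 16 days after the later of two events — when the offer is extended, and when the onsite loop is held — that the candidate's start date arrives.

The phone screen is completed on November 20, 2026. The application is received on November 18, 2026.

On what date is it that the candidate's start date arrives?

February 28, 2027

The phone screen is completed: Nov 20, 2026.
The offer is extended: Nov 20, 2026 + 84 days = Feb 12, 2027.
The application is received: Nov 18, 2026.
The take-home is submitted: Nov 18, 2026 + 8 days = Nov 26, 2026.
The onsite loop is held: Nov 26, 2026 + 43 days = Jan 8, 2027.
Both prerequisites met — the offer is extended (Feb 12, 2027), the onsite loop is held (Jan 8, 2027); the later is Feb 12, 2027.
The candidate's start date arrives: Feb 12, 2027 + 16 days = Feb 28, 2027.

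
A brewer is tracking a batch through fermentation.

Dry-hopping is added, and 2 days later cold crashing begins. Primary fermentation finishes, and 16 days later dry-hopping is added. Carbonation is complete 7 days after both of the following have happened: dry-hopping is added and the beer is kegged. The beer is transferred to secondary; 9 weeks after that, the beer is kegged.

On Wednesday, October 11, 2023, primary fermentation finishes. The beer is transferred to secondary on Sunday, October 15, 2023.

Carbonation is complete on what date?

Sunday, December 24, 2023

Primary fermentation finishes: Oct 11, 2023.
Dry-hopping is added: Oct 11, 2023 + 16 days = Oct 27, 2023.
The beer is transferred to secondary: Oct 15, 2023.
The beer is kegged: Oct 15, 2023 + 9 weeks = Dec 17, 2023.
Both prerequisites met — dry-hopping is added (Oct 27, 2023), the beer is kegged (Dec 17, 2023); the later is Dec 17, 2023.
Carbonation is complete: Dec 17, 2023 + 7 days = Dec 24, 2023.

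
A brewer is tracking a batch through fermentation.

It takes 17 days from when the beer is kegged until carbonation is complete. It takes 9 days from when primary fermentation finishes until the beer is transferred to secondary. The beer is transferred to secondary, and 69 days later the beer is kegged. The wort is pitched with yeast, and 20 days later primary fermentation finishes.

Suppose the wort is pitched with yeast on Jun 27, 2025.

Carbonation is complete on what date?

The wort is pitched with yeast: Jun 27, 2025.
Primary fermentation finishes: Jun 27, 2025 + 20 days = Jul 17, 2025.
The beer is transferred to secondary: Jul 17, 2025 + 9 days = Jul 26, 2025.
The beer is kegged: Jul 26, 2025 + 69 days = Oct 3, 2025.
Carbonation is complete: Oct 3, 2025 + 17 days = Oct 20, 2025.

Oct 20, 2025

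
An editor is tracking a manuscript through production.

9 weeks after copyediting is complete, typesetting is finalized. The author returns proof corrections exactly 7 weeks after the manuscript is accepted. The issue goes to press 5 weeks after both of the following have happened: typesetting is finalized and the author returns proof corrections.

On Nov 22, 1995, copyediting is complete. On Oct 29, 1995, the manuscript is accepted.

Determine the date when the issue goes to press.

Copyediting is complete: Nov 22, 1995.
Typesetting is finalized: Nov 22, 1995 + 9 weeks = Jan 24, 1996.
The manuscript is accepted: Oct 29, 1995.
The author returns proof corrections: Oct 29, 1995 + 7 weeks = Dec 17, 1995.
Both prerequisites met — typesetting is finalized (Jan 24, 1996), the author returns proof corrections (Dec 17, 1995); the later is Jan 24, 1996.
The issue goes to press: Jan 24, 1996 + 5 weeks = Feb 28, 1996.

Feb 28, 1996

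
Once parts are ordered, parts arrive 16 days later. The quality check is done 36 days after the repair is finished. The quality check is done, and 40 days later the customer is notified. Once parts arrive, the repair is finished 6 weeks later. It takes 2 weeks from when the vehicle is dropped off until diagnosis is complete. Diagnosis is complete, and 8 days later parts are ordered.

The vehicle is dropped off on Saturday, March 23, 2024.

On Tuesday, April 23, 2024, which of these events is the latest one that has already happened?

The vehicle is dropped off: Mar 23, 2024.
Diagnosis is complete: Mar 23, 2024 + 2 weeks = Apr 6, 2024.
Parts are ordered: Apr 6, 2024 + 8 days = Apr 14, 2024.
Parts arrive: Apr 14, 2024 + 16 days = Apr 30, 2024.
The repair is finished: Apr 30, 2024 + 6 weeks = Jun 11, 2024.
The quality check is done: Jun 11, 2024 + 36 days = Jul 17, 2024.
The customer is notified: Jul 17, 2024 + 40 days = Aug 26, 2024.
Apr 23, 2024 falls between when parts are ordered (Apr 14, 2024) and when parts arrive (Apr 30, 2024).

Parts are ordered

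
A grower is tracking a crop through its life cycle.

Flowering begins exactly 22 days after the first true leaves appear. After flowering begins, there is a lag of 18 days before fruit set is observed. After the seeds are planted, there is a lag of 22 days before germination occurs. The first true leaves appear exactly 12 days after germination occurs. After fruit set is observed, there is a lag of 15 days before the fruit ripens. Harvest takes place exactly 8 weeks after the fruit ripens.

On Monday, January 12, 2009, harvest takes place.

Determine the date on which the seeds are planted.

Wednesday, August 20, 2008

Harvest takes place: Jan 12, 2009.
The fruit ripens: Jan 12, 2009 − 8 weeks = Nov 17, 2008.
Fruit set is observed: Nov 17, 2008 − 15 days = Nov 2, 2008.
Flowering begins: Nov 2, 2008 − 18 days = Oct 15, 2008.
The first true leaves appear: Oct 15, 2008 − 22 days = Sep 23, 2008.
Germination occurs: Sep 23, 2008 − 12 days = Sep 11, 2008.
The seeds are planted: Sep 11, 2008 − 22 days = Aug 20, 2008.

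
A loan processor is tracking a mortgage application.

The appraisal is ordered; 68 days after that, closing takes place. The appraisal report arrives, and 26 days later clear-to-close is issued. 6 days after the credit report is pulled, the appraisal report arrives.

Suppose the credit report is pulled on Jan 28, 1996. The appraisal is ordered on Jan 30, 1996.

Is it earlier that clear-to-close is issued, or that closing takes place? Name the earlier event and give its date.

The credit report is pulled: Jan 28, 1996.
The appraisal report arrives: Jan 28, 1996 + 6 days = Feb 3, 1996.
Clear-to-close is issued: Feb 3, 1996 + 26 days = Feb 29, 1996.
The appraisal is ordered: Jan 30, 1996.
Closing takes place: Jan 30, 1996 + 68 days = Apr 7, 1996.
Comparing: clear-to-close is issued on Feb 29, 1996 vs closing takes place on Apr 7, 1996. Earlier: clear-to-close is issued.

Clear-to-close is issued — Feb 29, 1996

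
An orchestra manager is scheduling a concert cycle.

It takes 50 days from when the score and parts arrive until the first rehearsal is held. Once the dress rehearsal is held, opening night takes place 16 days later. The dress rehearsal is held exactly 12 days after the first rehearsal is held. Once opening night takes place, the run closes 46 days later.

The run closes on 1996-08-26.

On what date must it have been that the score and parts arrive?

1996-04-24

The run closes: Aug 26, 1996.
Opening night takes place: Aug 26, 1996 − 46 days = Jul 11, 1996.
The dress rehearsal is held: Jul 11, 1996 − 16 days = Jun 25, 1996.
The first rehearsal is held: Jun 25, 1996 − 12 days = Jun 13, 1996.
The score and parts arrive: Jun 13, 1996 − 50 days = Apr 24, 1996.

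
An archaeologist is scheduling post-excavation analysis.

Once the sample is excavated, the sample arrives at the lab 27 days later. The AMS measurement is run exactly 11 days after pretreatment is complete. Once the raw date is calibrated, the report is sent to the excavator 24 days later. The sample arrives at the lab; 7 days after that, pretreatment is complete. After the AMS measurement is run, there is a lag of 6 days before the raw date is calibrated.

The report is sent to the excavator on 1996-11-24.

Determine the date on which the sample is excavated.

1996-09-10

The report is sent to the excavator: Nov 24, 1996.
The raw date is calibrated: Nov 24, 1996 − 24 days = Oct 31, 1996.
The AMS measurement is run: Oct 31, 1996 − 6 days = Oct 25, 1996.
Pretreatment is complete: Oct 25, 1996 − 11 days = Oct 14, 1996.
The sample arrives at the lab: Oct 14, 1996 − 7 days = Oct 7, 1996.
The sample is excavated: Oct 7, 1996 − 27 days = Sep 10, 1996.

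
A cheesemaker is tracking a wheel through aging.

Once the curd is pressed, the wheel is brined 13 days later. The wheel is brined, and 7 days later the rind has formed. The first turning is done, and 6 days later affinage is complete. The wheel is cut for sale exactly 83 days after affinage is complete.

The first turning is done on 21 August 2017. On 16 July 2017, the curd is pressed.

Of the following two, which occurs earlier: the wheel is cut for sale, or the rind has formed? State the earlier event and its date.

The rind has formed — 5 August 2017

The first turning is done: Aug 21, 2017.
Affinage is complete: Aug 21, 2017 + 6 days = Aug 27, 2017.
The wheel is cut for sale: Aug 27, 2017 + 83 days = Nov 18, 2017.
The curd is pressed: Jul 16, 2017.
The wheel is brined: Jul 16, 2017 + 13 days = Jul 29, 2017.
The rind has formed: Jul 29, 2017 + 7 days = Aug 5, 2017.
Comparing: the wheel is cut for sale on Nov 18, 2017 vs the rind has formed on Aug 5, 2017. Earlier: the rind has formed.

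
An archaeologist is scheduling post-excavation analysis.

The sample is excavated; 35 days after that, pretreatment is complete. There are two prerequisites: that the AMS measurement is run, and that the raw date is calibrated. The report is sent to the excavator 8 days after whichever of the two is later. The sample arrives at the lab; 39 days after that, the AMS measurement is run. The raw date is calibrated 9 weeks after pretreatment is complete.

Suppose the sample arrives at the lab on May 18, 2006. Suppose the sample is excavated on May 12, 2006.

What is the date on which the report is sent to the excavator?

The sample arrives at the lab: May 18, 2006.
The AMS measurement is run: May 18, 2006 + 39 days = Jun 26, 2006.
The sample is excavated: May 12, 2006.
Pretreatment is complete: May 12, 2006 + 35 days = Jun 16, 2006.
The raw date is calibrated: Jun 16, 2006 + 9 weeks = Aug 18, 2006.
Both prerequisites met — the AMS measurement is run (Jun 26, 2006), the raw date is calibrated (Aug 18, 2006); the later is Aug 18, 2006.
The report is sent to the excavator: Aug 18, 2006 + 8 days = Aug 26, 2006.

August 26, 2006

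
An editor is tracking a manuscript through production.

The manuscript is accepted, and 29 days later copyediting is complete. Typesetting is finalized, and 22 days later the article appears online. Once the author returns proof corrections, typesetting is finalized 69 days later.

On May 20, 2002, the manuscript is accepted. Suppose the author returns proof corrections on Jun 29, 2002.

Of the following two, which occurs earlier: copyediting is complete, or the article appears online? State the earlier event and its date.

Copyediting is complete — Jun 18, 2002

The manuscript is accepted: May 20, 2002.
Copyediting is complete: May 20, 2002 + 29 days = Jun 18, 2002.
The author returns proof corrections: Jun 29, 2002.
Typesetting is finalized: Jun 29, 2002 + 69 days = Sep 6, 2002.
The article appears online: Sep 6, 2002 + 22 days = Sep 28, 2002.
Comparing: copyediting is complete on Jun 18, 2002 vs the article appears online on Sep 28, 2002. Earlier: copyediting is complete.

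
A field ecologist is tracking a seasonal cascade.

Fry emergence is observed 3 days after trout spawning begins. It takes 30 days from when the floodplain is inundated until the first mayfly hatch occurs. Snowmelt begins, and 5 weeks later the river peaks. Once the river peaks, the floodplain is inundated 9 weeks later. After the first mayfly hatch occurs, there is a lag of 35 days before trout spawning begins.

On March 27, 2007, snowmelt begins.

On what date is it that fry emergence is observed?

September 9, 2007

Snowmelt begins: Mar 27, 2007.
The river peaks: Mar 27, 2007 + 5 weeks = May 1, 2007.
The floodplain is inundated: May 1, 2007 + 9 weeks = Jul 3, 2007.
The first mayfly hatch occurs: Jul 3, 2007 + 30 days = Aug 2, 2007.
Trout spawning begins: Aug 2, 2007 + 35 days = Sep 6, 2007.
Fry emergence is observed: Sep 6, 2007 + 3 days = Sep 9, 2007.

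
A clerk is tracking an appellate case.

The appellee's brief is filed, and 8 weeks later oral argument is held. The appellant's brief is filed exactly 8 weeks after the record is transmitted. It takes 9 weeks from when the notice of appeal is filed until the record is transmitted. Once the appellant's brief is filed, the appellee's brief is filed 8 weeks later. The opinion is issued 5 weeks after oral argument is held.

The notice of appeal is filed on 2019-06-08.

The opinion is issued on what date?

2020-02-29

The notice of appeal is filed: Jun 8, 2019.
The record is transmitted: Jun 8, 2019 + 9 weeks = Aug 10, 2019.
The appellant's brief is filed: Aug 10, 2019 + 8 weeks = Oct 5, 2019.
The appellee's brief is filed: Oct 5, 2019 + 8 weeks = Nov 30, 2019.
Oral argument is held: Nov 30, 2019 + 8 weeks = Jan 25, 2020.
The opinion is issued: Jan 25, 2020 + 5 weeks = Feb 29, 2020.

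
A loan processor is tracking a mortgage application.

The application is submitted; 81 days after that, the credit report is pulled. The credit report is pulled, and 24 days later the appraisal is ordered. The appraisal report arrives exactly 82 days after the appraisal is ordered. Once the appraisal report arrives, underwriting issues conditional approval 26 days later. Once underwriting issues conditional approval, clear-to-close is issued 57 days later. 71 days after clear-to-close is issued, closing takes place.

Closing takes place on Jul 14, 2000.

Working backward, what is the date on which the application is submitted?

Aug 8, 1999

Closing takes place: Jul 14, 2000.
Clear-to-close is issued: Jul 14, 2000 − 71 days = May 4, 2000.
Underwriting issues conditional approval: May 4, 2000 − 57 days = Mar 8, 2000.
The appraisal report arrives: Mar 8, 2000 − 26 days = Feb 11, 2000.
The appraisal is ordered: Feb 11, 2000 − 82 days = Nov 21, 1999.
The credit report is pulled: Nov 21, 1999 − 24 days = Oct 28, 1999.
The application is submitted: Oct 28, 1999 − 81 days = Aug 8, 1999.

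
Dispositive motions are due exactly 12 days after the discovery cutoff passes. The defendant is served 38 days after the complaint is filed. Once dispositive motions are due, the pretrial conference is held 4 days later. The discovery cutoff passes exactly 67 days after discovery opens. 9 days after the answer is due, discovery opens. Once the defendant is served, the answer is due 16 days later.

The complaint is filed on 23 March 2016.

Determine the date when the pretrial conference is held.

16 August 2016

The complaint is filed: Mar 23, 2016.
The defendant is served: Mar 23, 2016 + 38 days = Apr 30, 2016.
The answer is due: Apr 30, 2016 + 16 days = May 16, 2016.
Discovery opens: May 16, 2016 + 9 days = May 25, 2016.
The discovery cutoff passes: May 25, 2016 + 67 days = Jul 31, 2016.
Dispositive motions are due: Jul 31, 2016 + 12 days = Aug 12, 2016.
The pretrial conference is held: Aug 12, 2016 + 4 days = Aug 16, 2016.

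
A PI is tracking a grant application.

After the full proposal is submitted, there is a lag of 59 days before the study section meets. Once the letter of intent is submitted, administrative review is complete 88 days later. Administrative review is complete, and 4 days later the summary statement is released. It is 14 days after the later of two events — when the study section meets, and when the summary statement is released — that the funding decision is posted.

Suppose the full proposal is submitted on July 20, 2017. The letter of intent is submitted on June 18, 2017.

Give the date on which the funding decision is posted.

October 2, 2017

The full proposal is submitted: Jul 20, 2017.
The study section meets: Jul 20, 2017 + 59 days = Sep 17, 2017.
The letter of intent is submitted: Jun 18, 2017.
Administrative review is complete: Jun 18, 2017 + 88 days = Sep 14, 2017.
The summary statement is released: Sep 14, 2017 + 4 days = Sep 18, 2017.
Both prerequisites met — the study section meets (Sep 17, 2017), the summary statement is released (Sep 18, 2017); the later is Sep 18, 2017.
The funding decision is posted: Sep 18, 2017 + 14 days = Oct 2, 2017.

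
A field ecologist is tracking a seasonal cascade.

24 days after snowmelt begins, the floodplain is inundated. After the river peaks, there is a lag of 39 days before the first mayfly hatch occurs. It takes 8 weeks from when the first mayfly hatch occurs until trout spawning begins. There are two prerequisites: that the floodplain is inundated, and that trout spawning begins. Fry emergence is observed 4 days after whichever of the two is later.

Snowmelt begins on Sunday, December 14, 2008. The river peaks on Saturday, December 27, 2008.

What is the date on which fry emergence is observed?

Sunday, April 5, 2009

Snowmelt begins: Dec 14, 2008.
The floodplain is inundated: Dec 14, 2008 + 24 days = Jan 7, 2009.
The river peaks: Dec 27, 2008.
The first mayfly hatch occurs: Dec 27, 2008 + 39 days = Feb 4, 2009.
Trout spawning begins: Feb 4, 2009 + 8 weeks = Apr 1, 2009.
Both prerequisites met — the floodplain is inundated (Jan 7, 2009), trout spawning begins (Apr 1, 2009); the later is Apr 1, 2009.
Fry emergence is observed: Apr 1, 2009 + 4 days = Apr 5, 2009.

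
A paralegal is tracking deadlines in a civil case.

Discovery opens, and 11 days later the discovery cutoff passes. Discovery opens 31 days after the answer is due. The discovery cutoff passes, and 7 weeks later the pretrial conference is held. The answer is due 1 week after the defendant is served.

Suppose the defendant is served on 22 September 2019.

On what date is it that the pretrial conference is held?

The defendant is served: Sep 22, 2019.
The answer is due: Sep 22, 2019 + 1 week = Sep 29, 2019.
Discovery opens: Sep 29, 2019 + 31 days = Oct 30, 2019.
The discovery cutoff passes: Oct 30, 2019 + 11 days = Nov 10, 2019.
The pretrial conference is held: Nov 10, 2019 + 7 weeks = Dec 29, 2019.

29 December 2019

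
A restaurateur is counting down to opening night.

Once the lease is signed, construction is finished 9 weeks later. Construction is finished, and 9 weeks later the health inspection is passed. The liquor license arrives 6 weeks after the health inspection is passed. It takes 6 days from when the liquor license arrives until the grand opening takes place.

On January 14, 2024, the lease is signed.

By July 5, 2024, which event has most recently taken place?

The liquor license arrives

The lease is signed: Jan 14, 2024.
Construction is finished: Jan 14, 2024 + 9 weeks = Mar 17, 2024.
The health inspection is passed: Mar 17, 2024 + 9 weeks = May 19, 2024.
The liquor license arrives: May 19, 2024 + 6 weeks = Jun 30, 2024.
The grand opening takes place: Jun 30, 2024 + 6 days = Jul 6, 2024.
Jul 5, 2024 falls between when the liquor license arrives (Jun 30, 2024) and when the grand opening takes place (Jul 6, 2024).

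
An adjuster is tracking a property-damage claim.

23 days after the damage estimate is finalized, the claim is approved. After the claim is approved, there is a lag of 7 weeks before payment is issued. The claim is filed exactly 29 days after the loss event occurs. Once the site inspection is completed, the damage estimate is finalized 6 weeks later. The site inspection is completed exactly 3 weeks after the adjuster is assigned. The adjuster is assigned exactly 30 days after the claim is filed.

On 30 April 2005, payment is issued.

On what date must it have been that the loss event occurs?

18 October 2004

Payment is issued: Apr 30, 2005.
The claim is approved: Apr 30, 2005 − 7 weeks = Mar 12, 2005.
The damage estimate is finalized: Mar 12, 2005 − 23 days = Feb 17, 2005.
The site inspection is completed: Feb 17, 2005 − 6 weeks = Jan 6, 2005.
The adjuster is assigned: Jan 6, 2005 − 3 weeks = Dec 16, 2004.
The claim is filed: Dec 16, 2004 − 30 days = Nov 16, 2004.
The loss event occurs: Nov 16, 2004 − 29 days = Oct 18, 2004.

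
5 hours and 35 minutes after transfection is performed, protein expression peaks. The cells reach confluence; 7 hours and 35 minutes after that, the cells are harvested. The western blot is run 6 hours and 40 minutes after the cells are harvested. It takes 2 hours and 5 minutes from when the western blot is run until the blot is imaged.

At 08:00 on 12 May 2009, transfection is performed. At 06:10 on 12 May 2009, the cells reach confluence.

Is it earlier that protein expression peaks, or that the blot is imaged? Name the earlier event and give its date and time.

Protein expression peaks — 13:35 on 12 May 2009

Transfection is performed: 08:00 May 12, 2009.
Protein expression peaks: 08:00 May 12, 2009 + 5h35m = 13:35 May 12, 2009.
The cells reach confluence: 06:10 May 12, 2009.
The cells are harvested: 06:10 May 12, 2009 + 7h35m = 13:45 May 12, 2009.
The western blot is run: 13:45 May 12, 2009 + 6h40m = 20:25 May 12, 2009.
The blot is imaged: 20:25 May 12, 2009 + 2h05m = 22:30 May 12, 2009.
Comparing: protein expression peaks at 13:35 May 12, 2009 vs the blot is imaged at 22:30 May 12, 2009. Earlier: protein expression peaks.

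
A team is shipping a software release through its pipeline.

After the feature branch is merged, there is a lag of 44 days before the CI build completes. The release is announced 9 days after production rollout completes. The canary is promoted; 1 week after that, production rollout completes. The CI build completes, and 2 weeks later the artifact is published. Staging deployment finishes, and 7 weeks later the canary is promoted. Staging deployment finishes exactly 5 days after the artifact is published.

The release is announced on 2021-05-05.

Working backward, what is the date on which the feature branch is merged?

2020-12-28

The release is announced: May 5, 2021.
Production rollout completes: May 5, 2021 − 9 days = Apr 26, 2021.
The canary is promoted: Apr 26, 2021 − 1 week = Apr 19, 2021.
Staging deployment finishes: Apr 19, 2021 − 7 weeks = Mar 1, 2021.
The artifact is published: Mar 1, 2021 − 5 days = Feb 24, 2021.
The CI build completes: Feb 24, 2021 − 2 weeks = Feb 10, 2021.
The feature branch is merged: Feb 10, 2021 − 44 days = Dec 28, 2020.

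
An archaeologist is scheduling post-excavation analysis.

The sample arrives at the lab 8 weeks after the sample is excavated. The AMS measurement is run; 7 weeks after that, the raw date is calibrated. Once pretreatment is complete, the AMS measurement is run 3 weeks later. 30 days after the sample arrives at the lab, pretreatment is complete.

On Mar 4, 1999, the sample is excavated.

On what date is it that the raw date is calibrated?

Aug 7, 1999

The sample is excavated: Mar 4, 1999.
The sample arrives at the lab: Mar 4, 1999 + 8 weeks = Apr 29, 1999.
Pretreatment is complete: Apr 29, 1999 + 30 days = May 29, 1999.
The AMS measurement is run: May 29, 1999 + 3 weeks = Jun 19, 1999.
The raw date is calibrated: Jun 19, 1999 + 7 weeks = Aug 7, 1999.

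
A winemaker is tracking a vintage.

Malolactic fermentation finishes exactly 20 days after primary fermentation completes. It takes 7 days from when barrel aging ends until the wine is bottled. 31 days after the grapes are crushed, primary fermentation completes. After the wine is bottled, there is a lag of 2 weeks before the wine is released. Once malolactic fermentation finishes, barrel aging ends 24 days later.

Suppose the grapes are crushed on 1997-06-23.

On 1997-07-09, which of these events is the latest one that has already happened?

The grapes are crushed

The grapes are crushed: Jun 23, 1997.
Primary fermentation completes: Jun 23, 1997 + 31 days = Jul 24, 1997.
Malolactic fermentation finishes: Jul 24, 1997 + 20 days = Aug 13, 1997.
Barrel aging ends: Aug 13, 1997 + 24 days = Sep 6, 1997.
The wine is bottled: Sep 6, 1997 + 7 days = Sep 13, 1997.
The wine is released: Sep 13, 1997 + 2 weeks = Sep 27, 1997.
Jul 9, 1997 falls between when the grapes are crushed (Jun 23, 1997) and when primary fermentation completes (Jul 24, 1997).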